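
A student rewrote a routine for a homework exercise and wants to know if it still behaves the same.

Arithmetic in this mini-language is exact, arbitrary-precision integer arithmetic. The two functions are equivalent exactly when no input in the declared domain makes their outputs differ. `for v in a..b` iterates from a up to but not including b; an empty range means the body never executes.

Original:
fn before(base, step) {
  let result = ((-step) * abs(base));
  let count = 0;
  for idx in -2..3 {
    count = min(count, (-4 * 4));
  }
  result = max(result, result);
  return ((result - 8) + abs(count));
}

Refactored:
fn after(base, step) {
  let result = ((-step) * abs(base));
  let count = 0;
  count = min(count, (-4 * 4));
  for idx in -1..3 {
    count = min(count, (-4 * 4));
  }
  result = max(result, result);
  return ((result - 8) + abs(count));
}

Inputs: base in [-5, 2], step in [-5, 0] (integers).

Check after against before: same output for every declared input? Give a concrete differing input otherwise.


Comparing the listings, the differences include: constant usage differs; and arithmetic usage differs; and min/max/abs usage differs; and loop structure differs; and statement counts differ.
Spot check at base=-2, step=-4 — before: result becomes 8; next count becomes 0; next at idx=-2:; next count becomes -16; next at idx=-1:; next count becomes -16; next at idx=0:; next count becomes -16; next at idx=1:; next count becomes -16; next at idx=2:; next count becomes -16; next result becomes 8; next final value 16. after: result becomes 8; next count becomes 0; next count becomes -16; next at idx=-1:; next count becomes -16; next at idx=0:; next count becomes -16; next at idx=1:; next count becomes -16; next at idx=2:; next count becomes -16; next result becomes 8; next final value 16. Both give 16.
Across all 48 domain points the two functions coincide.
verdict: equivalent


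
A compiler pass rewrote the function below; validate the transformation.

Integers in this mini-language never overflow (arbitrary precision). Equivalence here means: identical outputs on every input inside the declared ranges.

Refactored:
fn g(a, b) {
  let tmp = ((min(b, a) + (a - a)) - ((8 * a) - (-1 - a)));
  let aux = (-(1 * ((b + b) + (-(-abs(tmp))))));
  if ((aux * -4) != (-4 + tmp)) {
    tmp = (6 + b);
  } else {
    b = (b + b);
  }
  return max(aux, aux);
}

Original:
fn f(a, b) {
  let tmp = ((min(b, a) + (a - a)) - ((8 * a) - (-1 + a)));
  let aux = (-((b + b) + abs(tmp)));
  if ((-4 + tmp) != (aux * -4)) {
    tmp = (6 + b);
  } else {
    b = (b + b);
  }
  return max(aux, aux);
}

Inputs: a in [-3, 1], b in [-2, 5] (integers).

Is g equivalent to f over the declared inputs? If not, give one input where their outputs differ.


Evaluate both at a=-3, b=-2.
f: tmp becomes 17; next aux becomes -13; next ((-4 + tmp) != (aux * -4)) evaluates to true; next tmp becomes 4; next final value -13
g: tmp becomes 23; next aux becomes -19; next ((aux * -4) != (-4 + tmp)) evaluates to true; next tmp becomes 4; next final value -19
-13 != -19, so the rewrite changes behavior.
verdict: not equivalent; witness: a=-3, b=-2


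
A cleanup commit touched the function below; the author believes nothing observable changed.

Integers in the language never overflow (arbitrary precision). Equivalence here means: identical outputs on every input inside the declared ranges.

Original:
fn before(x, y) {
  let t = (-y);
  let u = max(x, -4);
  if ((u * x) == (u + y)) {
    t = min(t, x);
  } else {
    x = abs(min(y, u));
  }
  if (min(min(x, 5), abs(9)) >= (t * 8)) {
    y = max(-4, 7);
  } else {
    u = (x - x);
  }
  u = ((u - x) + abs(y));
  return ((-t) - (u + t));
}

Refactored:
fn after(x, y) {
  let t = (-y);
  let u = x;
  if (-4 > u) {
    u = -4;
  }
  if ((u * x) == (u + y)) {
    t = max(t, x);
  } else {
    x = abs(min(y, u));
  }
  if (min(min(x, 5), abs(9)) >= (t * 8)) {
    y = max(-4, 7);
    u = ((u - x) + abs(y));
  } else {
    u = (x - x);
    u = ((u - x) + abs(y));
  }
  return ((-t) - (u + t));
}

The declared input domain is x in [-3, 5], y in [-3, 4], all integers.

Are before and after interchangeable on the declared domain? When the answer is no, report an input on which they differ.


These are not equivalent — on x=-1, y=2 the outputs split (-3 vs -5).
before: t = -2; u = -1; ((u * x) == (u + y)) -> true; t = -2; (min(min(x, 5), abs(9)) >= (t * 8)) -> true; y = 7; u = 7; return -3
after: t = -2; u = -1; (-4 > u) -> false; ((u * x) == (u + y)) -> true; t = -1; (min(min(x, 5), abs(9)) >= (t * 8)) -> true; y = 7; u = 7; return -5
verdict: not equivalent; witness: x=-1, y=2


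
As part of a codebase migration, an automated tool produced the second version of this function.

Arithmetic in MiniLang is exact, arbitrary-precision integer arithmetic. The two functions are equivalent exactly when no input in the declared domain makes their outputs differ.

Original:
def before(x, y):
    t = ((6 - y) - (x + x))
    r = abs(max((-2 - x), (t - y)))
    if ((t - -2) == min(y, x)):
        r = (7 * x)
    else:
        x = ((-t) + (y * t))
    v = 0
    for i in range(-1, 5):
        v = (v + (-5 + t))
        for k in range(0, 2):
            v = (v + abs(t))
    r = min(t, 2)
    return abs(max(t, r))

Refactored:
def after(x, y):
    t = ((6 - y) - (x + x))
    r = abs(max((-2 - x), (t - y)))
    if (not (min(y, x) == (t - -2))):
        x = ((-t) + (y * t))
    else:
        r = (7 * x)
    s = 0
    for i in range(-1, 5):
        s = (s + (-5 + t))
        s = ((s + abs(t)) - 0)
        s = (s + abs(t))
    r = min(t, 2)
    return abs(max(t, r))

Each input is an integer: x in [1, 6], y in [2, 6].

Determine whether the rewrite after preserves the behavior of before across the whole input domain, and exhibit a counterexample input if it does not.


Behavior is preserved: although arithmetic usage differs; and boolean connective usage differs; and local variable names differ; and min/max/abs usage differs; and loop structure differs; and constant usage differs, the outputs never diverge.
One worked example (x=5, y=6) — before: t becomes -10; next r becomes 7; next ((t - -2) == min(y, x)) evaluates to false; next x becomes -50; next v becomes 0; next at i=-1:; next v becomes -15; next at k=0:; next v becomes -5; next at k=1:; next v becomes 5; next at i=0:; next v becomes -10; next at k=0:; next v becomes 0; next at k=1:; next v becomes 10; next at i=1:; next v becomes -5; next at k=0:; next v becomes 5; next at k=1:; next v becomes 15; next at i=2:; next v becomes 0; next at k=0:; next v becomes 10; next at k=1:; next v becomes 20; next at i=3:; next v becomes 5; next at k=0:; next v becomes 15; next at k=1:; next v becomes 25; next at i=4:; next v becomes 10; next at k=0:; next v becomes 20; next at k=1:; next v becomes 30; next r becomes -10; next final value 10; after: t becomes -10; next r becomes 7; next (not (min(y, x) == (t - -2))) evaluates to true; next x becomes -50; next s becomes 0; next at i=-1:; next s becomes -15; next s becomes -5; next s becomes 5; next at i=0:; next s becomes -10; next s becomes 0; next s becomes 10; next at i=1:; next s becomes -5; next s becomes 5; next s becomes 15; next at i=2:; next s becomes 0; next s becomes 10; next s becomes 20; next at i=3:; next s becomes 5; next s becomes 15; next s becomes 25; next at i=4:; next s becomes 10; next s becomes 20; next s becomes 30; next r becomes -10; next final value 10; agreement on 10.
Sweeping the whole domain (30 inputs) finds no disagreement.
verdict: equivalent


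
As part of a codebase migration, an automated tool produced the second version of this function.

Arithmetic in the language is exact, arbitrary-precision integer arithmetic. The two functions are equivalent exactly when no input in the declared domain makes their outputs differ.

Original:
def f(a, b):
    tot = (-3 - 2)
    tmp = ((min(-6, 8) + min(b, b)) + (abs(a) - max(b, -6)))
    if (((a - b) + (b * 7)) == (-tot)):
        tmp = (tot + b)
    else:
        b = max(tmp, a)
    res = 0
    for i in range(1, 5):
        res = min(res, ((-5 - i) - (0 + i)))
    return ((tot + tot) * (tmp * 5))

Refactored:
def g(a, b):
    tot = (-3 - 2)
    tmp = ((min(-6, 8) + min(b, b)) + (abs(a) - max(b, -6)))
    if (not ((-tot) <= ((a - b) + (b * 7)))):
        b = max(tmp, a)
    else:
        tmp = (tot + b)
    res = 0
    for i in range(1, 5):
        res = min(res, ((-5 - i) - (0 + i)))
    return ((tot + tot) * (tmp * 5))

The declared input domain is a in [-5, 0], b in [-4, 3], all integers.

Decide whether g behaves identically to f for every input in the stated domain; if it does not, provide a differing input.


There is a counterexample at a=-5, b=2: 50 on one side, 150 on the other.
f: tot := -5 | tmp := -1 | (((a - b) + (b * 7)) == (-tot)): false | b := -1 | res := 0 | iter i=1: | res := -7 | iter i=2: | res := -9 | iter i=3: | res := -11 | iter i=4: | res := -13 | result 50
g: tot := -5 | tmp := -1 | (not ((-tot) <= ((a - b) + (b * 7)))): false | tmp := -3 | res := 0 | iter i=1: | res := -7 | iter i=2: | res := -9 | iter i=3: | res := -11 | iter i=4: | res := -13 | result 150
verdict: not equivalent; witness: a=-5, b=2


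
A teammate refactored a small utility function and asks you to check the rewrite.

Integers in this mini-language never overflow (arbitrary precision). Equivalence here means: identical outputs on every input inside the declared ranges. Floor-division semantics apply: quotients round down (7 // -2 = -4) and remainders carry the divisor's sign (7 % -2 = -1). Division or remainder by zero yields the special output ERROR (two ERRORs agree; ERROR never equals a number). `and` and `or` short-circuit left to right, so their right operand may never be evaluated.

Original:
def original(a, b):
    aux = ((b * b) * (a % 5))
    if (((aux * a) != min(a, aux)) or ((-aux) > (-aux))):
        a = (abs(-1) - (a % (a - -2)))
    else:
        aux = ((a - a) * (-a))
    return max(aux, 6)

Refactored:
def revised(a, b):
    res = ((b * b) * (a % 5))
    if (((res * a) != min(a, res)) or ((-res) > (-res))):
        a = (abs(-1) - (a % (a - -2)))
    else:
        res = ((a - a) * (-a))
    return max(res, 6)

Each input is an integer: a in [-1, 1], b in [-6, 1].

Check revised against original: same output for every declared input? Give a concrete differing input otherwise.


Comparing the listings, the differences include: local variable names differ.
Spot check at a=0, b=0 — original: aux=0, then (((aux * a) != min(a, aux)) or ((-aux) > (-aux))) is false, then aux=0, then returns 6. revised: res=0, then (((res * a) != min(a, res)) or ((-res) > (-res))) is false, then res=0, then returns 6. Both give 6.
Across all 24 domain points the two functions coincide.
verdict: equivalent


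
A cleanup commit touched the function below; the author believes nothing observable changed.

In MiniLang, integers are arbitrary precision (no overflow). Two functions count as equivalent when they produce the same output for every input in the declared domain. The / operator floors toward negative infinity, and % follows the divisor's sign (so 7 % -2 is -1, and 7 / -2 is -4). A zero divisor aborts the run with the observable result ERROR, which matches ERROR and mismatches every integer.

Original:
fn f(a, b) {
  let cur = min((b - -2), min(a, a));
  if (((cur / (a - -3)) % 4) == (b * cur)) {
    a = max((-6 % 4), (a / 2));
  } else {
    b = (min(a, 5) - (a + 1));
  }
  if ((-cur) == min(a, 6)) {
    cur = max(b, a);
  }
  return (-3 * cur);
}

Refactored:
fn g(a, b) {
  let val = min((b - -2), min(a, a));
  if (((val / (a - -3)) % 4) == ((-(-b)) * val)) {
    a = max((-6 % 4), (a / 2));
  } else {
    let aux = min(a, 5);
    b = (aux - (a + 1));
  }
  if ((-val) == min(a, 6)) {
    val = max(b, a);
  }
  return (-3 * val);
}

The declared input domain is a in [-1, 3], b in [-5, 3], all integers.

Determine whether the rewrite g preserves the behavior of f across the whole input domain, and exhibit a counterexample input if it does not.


Comparing the listings, the differences include: statement counts differ, plus local variable names differ.
As a probe, take a=-1, b=0: f runs cur=-1, then (((cur / (a - -3)) % 4) == (b * cur)) is false, then b=-1, then ((-cur) == min(a, 6)) is false, then returns 3; g runs val=-1, then (((val / (a - -3)) % 4) == ((-(-b)) * val)) is false, then aux=-1, then b=-1, then ((-val) == min(a, 6)) is false, then returns 3; both end at 3.
An exhaustive pass over the 45 declared inputs shows identical outputs.
verdict: equivalent


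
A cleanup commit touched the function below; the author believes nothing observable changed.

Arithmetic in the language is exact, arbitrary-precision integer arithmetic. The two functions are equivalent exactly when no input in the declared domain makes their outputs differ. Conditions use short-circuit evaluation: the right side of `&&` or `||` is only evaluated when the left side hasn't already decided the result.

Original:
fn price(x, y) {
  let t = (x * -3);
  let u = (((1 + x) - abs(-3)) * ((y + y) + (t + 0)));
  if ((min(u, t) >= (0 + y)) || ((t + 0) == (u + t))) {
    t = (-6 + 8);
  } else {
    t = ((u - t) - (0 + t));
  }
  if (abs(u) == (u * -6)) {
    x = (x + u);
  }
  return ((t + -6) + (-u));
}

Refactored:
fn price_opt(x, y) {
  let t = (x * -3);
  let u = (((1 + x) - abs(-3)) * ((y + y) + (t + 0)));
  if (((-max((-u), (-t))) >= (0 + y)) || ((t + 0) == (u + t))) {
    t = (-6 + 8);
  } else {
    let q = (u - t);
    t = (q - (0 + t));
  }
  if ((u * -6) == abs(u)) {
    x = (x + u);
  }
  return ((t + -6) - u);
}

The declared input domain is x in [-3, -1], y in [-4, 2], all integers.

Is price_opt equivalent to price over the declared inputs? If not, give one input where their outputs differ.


The two are interchangeable: statement counts differ; min/max/abs usage differs; arithmetic usage differs; local variable names differ, and every declared input agrees.
As a probe, take x=-1, y=-2: price runs t = 3; u = 3; ((min(u, t) >= (0 + y)) || ((t + 0) == (u + t))) -> true; t = 2; (abs(u) == (u * -6)) -> false; return -7; price_opt runs t = 3; u = 3; (((-max((-u), (-t))) >= (0 + y)) || ((t + 0) == (u + t))) -> true; t = 2; ((u * -6) == abs(u)) -> false; return -7; both end at -7.
Across all 21 domain points the two functions coincide.
verdict: equivalent


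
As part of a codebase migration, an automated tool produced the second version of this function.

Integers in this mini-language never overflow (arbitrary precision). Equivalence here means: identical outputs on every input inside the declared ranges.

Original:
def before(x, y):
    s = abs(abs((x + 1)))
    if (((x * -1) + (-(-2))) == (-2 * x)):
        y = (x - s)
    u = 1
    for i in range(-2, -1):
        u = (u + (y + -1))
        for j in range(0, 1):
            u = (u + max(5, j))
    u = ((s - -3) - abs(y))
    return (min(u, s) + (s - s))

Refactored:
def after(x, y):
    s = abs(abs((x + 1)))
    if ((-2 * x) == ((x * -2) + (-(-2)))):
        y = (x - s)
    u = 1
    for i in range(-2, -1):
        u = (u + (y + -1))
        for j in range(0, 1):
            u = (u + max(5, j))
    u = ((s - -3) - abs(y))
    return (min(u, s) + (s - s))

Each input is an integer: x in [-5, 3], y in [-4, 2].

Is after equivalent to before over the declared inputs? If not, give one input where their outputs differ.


Run the pair on x=-2, y=-4.
before: s becomes 1; next (((x * -1) + (-(-2))) == (-2 * x)) evaluates to true; next y becomes -3; next u becomes 1; next at i=-2:; next u becomes -3; next at j=0:; next u becomes 2; next u becomes 1; next final value 1
after: s becomes 1; next ((-2 * x) == ((x * -2) + (-(-2)))) evaluates to false; next u becomes 1; next at i=-2:; next u becomes -4; next at j=0:; next u becomes 1; next u becomes 0; next final value 0
1 != 0, so the rewrite changes behavior.
verdict: not equivalent; witness: x=-2, y=-4


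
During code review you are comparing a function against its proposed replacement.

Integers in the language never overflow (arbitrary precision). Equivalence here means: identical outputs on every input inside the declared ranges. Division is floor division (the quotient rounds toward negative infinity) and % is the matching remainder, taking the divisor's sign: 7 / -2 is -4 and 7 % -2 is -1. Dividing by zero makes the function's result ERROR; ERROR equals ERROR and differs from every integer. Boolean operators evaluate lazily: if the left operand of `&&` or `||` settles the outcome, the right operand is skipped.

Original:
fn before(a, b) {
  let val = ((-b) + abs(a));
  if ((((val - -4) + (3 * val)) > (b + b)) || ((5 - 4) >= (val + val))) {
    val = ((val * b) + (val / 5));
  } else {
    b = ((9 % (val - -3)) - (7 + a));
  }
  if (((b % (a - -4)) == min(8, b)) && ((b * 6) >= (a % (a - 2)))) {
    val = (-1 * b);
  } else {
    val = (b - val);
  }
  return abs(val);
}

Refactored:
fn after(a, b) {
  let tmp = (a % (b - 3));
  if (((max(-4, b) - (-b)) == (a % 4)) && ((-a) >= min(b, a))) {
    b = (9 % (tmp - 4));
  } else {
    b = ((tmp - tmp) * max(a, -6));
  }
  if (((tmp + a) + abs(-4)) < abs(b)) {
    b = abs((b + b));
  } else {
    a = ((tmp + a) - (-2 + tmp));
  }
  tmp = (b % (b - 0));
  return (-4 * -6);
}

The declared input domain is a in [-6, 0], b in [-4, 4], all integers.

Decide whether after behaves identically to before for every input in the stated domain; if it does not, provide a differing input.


There is a counterexample at a=-6, b=-4: 34 on one side, ERROR on the other.
before: val=10, then ((((val - -4) + (3 * val)) > (b + b)) || ((5 - 4) >= (val + val))) is true, then val=-38, then (((b % (a - -4)) == min(8, b)) && ((b * 6) >= (a % (a - 2)))) is false, then val=34, then returns 34
after: tmp=-6, then (((max(-4, b) - (-b)) == (a % 4)) && ((-a) >= min(b, a))) is false, then b=0, then (((tmp + a) + abs(-4)) < abs(b)) is true, then b=0, then a zero divisor aborts: ERROR
verdict: not equivalent; witness: a=-6, b=-4


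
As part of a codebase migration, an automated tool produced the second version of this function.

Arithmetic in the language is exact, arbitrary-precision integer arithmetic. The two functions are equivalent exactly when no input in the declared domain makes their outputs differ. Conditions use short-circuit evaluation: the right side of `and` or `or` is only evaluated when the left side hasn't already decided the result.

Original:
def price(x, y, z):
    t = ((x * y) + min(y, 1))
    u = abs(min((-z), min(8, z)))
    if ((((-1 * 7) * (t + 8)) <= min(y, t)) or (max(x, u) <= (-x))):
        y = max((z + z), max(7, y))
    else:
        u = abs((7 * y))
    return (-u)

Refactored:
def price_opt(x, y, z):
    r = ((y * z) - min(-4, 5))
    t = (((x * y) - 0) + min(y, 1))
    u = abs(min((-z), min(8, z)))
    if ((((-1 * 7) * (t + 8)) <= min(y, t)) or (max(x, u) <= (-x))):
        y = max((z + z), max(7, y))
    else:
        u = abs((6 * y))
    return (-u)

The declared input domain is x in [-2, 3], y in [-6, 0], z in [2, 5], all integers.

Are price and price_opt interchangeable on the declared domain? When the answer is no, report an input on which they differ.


The rewrite breaks on x=1, y=-6, z=2, where the results are -42 and -36.
price: t becomes -12; next u becomes 2; next ((((-1 * 7) * (t + 8)) <= min(y, t)) or (max(x, u) <= (-x))) evaluates to false; next u becomes 42; next final value -42
price_opt: r becomes -8; next t becomes -12; next u becomes 2; next ((((-1 * 7) * (t + 8)) <= min(y, t)) or (max(x, u) <= (-x))) evaluates to false; next u becomes 36; next final value -36
verdict: not equivalent; witness: x=1, y=-6, z=2


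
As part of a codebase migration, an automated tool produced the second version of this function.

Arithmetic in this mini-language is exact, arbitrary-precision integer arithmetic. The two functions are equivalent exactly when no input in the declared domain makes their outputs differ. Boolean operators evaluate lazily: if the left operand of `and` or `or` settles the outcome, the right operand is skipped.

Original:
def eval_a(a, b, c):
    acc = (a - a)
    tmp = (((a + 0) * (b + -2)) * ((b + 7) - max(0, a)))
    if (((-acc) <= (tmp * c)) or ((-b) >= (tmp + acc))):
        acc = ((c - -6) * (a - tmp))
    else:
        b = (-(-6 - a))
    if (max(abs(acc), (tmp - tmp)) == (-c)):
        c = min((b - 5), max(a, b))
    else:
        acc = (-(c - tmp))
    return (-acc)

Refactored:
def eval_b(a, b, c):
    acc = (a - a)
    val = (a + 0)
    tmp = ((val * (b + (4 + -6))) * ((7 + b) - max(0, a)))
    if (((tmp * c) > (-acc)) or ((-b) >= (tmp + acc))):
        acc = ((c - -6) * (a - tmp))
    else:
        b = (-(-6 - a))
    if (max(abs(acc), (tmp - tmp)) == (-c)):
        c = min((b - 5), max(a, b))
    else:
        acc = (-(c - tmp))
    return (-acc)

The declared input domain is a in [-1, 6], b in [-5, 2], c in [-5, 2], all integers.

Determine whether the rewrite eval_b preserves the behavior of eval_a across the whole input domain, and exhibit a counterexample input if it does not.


Not equivalent: a=-1, b=-5, c=0 separates them (-14 vs 0).
eval_a: acc = 0; tmp = 14; (((-acc) <= (tmp * c)) or ((-b) >= (tmp + acc))) -> true; acc = -90; (max(abs(acc), (tmp - tmp)) == (-c)) -> false; acc = 14; return -14
eval_b: acc = 0; val = -1; tmp = 14; (((tmp * c) > (-acc)) or ((-b) >= (tmp + acc))) -> false; b = 5; (max(abs(acc), (tmp - tmp)) == (-c)) -> true; c = 0; return 0
verdict: not equivalent; witness: a=-1, b=-5, c=0


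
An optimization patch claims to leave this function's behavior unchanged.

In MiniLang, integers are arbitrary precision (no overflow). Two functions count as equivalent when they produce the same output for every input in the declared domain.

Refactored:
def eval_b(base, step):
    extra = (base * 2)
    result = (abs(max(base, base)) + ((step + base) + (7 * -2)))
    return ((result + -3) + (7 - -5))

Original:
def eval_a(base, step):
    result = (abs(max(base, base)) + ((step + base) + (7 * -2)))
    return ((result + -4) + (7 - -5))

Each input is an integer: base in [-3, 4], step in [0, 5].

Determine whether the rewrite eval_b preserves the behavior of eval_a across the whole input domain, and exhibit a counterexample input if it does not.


These are not equivalent — on base=-3, step=0 the outputs split (-6 vs -5).
eval_a: result becomes -14; next final value -6
eval_b: extra becomes -6; next result becomes -14; next final value -5
verdict: not equivalent; witness: base=-3, step=0


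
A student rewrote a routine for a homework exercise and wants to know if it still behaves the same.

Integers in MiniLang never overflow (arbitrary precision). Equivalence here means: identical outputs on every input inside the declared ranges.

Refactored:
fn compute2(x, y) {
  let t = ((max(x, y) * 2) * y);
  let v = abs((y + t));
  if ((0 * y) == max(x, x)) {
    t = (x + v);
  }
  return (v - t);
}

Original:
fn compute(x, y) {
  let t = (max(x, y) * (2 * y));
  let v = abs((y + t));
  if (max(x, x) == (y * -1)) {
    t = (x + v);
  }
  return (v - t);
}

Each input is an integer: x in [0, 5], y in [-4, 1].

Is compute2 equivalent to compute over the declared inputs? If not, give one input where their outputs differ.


Consider the input x=0, y=-4.
compute: t becomes 0; next v becomes 4; next (max(x, x) == (y * -1)) evaluates to false; next final value 4
compute2: t becomes 0; next v becomes 4; next ((0 * y) == max(x, x)) evaluates to true; next t becomes 4; next final value 0
4 and 0 differ, so these are not the same function on this domain.
verdict: not equivalent; witness: x=0, y=-4


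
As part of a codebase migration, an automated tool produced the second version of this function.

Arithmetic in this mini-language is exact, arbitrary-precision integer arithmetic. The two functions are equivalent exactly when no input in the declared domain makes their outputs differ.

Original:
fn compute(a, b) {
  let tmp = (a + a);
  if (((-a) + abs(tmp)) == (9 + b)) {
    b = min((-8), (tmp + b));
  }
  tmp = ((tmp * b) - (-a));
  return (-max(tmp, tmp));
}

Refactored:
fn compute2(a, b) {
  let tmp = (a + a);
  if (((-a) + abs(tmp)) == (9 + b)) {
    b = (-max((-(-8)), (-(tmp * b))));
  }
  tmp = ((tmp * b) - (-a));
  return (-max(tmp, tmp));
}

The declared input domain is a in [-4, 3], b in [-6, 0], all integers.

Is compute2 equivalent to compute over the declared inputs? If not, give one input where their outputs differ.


Input a=3, b=-6: 45 from compute versus 213 from compute2.
verdict: not equivalent; witness: a=3, b=-6


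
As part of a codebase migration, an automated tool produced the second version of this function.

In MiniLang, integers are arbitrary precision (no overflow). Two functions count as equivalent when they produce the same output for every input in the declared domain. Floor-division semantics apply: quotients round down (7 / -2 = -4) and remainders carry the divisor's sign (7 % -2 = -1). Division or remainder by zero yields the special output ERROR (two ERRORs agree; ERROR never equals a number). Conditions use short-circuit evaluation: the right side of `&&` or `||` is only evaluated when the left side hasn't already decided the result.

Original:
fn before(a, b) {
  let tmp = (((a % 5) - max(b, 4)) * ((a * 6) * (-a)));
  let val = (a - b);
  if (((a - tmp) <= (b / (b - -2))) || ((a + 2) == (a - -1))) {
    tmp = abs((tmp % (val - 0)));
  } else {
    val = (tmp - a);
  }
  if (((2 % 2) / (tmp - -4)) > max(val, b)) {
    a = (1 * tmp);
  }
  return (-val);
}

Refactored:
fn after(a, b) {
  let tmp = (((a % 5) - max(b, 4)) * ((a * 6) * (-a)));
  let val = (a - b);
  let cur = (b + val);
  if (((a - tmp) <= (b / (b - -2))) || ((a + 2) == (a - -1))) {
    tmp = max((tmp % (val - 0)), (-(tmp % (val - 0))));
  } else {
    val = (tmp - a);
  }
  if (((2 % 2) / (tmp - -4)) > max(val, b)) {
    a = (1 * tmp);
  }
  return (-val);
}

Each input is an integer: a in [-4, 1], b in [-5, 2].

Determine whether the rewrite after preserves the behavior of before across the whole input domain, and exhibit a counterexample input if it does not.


Reading the diff, among the changes: statement counts differ; and arithmetic usage differs; and min/max/abs usage differs; and local variable names differ; and constant usage differs.
Tracing a=1, b=1: before: tmp becomes 18; next val becomes 0; next (((a - tmp) <= (b / (b - -2))) || ((a + 2) == (a - -1))) evaluates to true; next hits division by zero so the output is ERROR | after: tmp becomes 18; next val becomes 0; next cur becomes 1; next (((a - tmp) <= (b / (b - -2))) || ((a + 2) == (a - -1))) evaluates to true; next hits division by zero so the output is ERROR — matching result ERROR.
Sweeping the whole domain (48 inputs) finds no disagreement.
verdict: equivalent


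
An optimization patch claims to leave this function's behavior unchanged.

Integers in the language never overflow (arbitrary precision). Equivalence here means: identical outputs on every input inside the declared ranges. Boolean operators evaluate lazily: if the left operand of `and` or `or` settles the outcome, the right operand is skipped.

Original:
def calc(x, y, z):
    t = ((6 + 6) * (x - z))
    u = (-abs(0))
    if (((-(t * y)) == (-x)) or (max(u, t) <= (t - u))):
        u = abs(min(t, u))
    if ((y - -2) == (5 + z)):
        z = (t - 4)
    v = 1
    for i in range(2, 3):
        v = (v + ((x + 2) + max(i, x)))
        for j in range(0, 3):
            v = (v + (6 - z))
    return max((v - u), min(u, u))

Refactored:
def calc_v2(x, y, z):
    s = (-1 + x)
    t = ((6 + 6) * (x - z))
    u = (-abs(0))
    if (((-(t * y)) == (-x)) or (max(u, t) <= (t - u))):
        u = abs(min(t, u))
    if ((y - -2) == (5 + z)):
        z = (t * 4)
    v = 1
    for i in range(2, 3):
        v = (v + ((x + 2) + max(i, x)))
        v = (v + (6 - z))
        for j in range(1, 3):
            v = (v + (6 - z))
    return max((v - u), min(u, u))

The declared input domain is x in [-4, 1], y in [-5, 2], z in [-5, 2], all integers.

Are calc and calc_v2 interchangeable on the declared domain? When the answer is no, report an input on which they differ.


These are not equivalent — on x=-4, y=-1, z=-4 the outputs split (31 vs 19).
calc: t becomes 0; next u becomes 0; next (((-(t * y)) == (-x)) or (max(u, t) <= (t - u))) evaluates to true; next u becomes 0; next ((y - -2) == (5 + z)) evaluates to true; next z becomes -4; next v becomes 1; next at i=2:; next v becomes 1; next at j=0:; next v becomes 11; next at j=1:; next v becomes 21; next at j=2:; next v becomes 31; next final value 31
calc_v2: s becomes -5; next t becomes 0; next u becomes 0; next (((-(t * y)) == (-x)) or (max(u, t) <= (t - u))) evaluates to true; next u becomes 0; next ((y - -2) == (5 + z)) evaluates to true; next z becomes 0; next v becomes 1; next at i=2:; next v becomes 1; next v becomes 7; next at j=1:; next v becomes 13; next at j=2:; next v becomes 19; next final value 19
verdict: not equivalent; witness: x=-4, y=-1, z=-4


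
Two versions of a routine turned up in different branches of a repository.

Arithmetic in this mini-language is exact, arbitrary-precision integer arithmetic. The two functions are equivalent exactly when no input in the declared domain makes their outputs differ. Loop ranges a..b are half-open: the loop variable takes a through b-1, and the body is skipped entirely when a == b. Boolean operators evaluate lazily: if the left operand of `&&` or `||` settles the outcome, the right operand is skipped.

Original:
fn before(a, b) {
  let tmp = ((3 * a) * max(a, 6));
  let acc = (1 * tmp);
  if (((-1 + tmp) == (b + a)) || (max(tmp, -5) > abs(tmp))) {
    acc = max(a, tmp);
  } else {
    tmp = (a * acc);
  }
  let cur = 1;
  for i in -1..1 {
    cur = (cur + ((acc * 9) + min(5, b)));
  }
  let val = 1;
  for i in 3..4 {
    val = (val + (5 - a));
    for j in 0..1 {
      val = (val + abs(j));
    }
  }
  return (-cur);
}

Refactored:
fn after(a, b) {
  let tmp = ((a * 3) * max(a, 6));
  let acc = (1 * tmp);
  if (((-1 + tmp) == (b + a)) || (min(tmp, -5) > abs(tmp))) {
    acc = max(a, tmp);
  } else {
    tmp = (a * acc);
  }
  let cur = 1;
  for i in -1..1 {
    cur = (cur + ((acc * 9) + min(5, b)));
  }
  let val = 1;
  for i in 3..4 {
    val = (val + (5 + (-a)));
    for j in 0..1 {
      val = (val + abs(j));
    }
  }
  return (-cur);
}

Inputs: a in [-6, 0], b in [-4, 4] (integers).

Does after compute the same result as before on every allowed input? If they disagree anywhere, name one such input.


The edit looks behavioral (`max(tmp, -5)` became `min(tmp, -5)`), but over these ranges it never changes the outcome.
Spot check at a=0, b=-1 — before: tmp = 0; acc = 0; (((-1 + tmp) == (b + a)) || (max(tmp, -5) > abs(tmp))) -> true; acc = 0; cur = 1; [i=-1]; cur = 0; [i=0]; cur = -1; val = 1; [i=3]; val = 6; [j=0]; val = 6; return 1. after: tmp = 0; acc = 0; (((-1 + tmp) == (b + a)) || (min(tmp, -5) > abs(tmp))) -> true; acc = 0; cur = 1; [i=-1]; cur = 0; [i=0]; cur = -1; val = 1; [i=3]; val = 6; [j=0]; val = 6; return 1. Both give 1.
Checked all 63 inputs in the declared domain: the outputs agree on every one.
verdict: equivalent


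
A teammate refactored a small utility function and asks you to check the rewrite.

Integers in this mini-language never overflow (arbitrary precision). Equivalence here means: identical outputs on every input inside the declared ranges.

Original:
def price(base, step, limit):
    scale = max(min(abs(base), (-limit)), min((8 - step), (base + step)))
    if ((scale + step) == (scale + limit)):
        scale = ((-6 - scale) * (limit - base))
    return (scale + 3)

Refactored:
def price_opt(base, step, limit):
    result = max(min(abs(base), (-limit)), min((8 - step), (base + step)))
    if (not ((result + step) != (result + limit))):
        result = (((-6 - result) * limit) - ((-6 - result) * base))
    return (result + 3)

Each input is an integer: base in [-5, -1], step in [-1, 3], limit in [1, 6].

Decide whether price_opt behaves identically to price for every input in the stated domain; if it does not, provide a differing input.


Side by side, the visible changes include: boolean connective usage differs; and arithmetic usage differs; and local variable names differ; and comparison usage differs; and constant usage differs.
One worked example (base=-2, step=1, limit=5) — price: scale becomes -1; next ((scale + step) == (scale + limit)) evaluates to false; next final value 2; price_opt: result becomes -1; next (not ((result + step) != (result + limit))) evaluates to false; next final value 2; agreement on 2.
Checked all 150 inputs in the declared domain: the outputs agree on every one.
verdict: equivalent


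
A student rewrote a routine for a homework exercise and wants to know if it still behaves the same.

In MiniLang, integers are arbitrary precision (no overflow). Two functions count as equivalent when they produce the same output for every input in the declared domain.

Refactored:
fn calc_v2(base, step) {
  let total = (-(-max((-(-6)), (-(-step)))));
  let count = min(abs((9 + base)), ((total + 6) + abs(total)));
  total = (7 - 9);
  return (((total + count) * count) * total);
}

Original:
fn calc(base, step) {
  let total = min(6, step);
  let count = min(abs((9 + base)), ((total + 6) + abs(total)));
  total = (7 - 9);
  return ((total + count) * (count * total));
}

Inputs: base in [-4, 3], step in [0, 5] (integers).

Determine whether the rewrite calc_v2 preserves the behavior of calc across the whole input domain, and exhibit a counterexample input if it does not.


Not equivalent: base=-2, step=0 separates them (-48 vs -70).
calc: total becomes 0; next count becomes 6; next total becomes -2; next final value -48
calc_v2: total becomes 6; next count becomes 7; next total becomes -2; next final value -70
verdict: not equivalent; witness: base=-2, step=0


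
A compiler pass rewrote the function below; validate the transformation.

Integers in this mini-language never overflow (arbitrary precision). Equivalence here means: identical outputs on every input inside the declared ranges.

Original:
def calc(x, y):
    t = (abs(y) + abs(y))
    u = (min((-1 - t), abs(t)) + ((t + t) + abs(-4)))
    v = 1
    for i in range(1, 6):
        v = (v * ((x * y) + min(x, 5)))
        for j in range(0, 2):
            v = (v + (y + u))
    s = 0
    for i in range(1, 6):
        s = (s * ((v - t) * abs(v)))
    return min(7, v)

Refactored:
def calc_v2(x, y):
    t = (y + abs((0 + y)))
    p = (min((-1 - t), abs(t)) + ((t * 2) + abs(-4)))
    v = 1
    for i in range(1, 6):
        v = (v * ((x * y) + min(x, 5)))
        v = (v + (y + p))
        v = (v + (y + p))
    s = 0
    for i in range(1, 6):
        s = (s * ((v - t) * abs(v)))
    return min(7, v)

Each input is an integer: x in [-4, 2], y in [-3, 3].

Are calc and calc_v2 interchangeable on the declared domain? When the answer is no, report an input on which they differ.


Take x=-4, y=-1.
calc: t = 2; u = 5; v = 1; [i=1]; v = 0; [j=0]; v = 4; [j=1]; v = 8; [i=2]; v = 0; [j=0]; v = 4; [j=1]; v = 8; [i=3]; v = 0; [j=0]; v = 4; [j=1]; v = 8; [i=4]; v = 0; [j=0]; v = 4; [j=1]; v = 8; [i=5]; v = 0; [j=0]; v = 4; [j=1]; v = 8; s = 0; [i=1]; s = 0; [i=2]; s = 0; [i=3]; s = 0; [i=4]; s = 0; [i=5]; s = 0; return 7
calc_v2: t = 0; p = 3; v = 1; [i=1]; v = 0; v = 2; v = 4; [i=2]; v = 0; v = 2; v = 4; [i=3]; v = 0; v = 2; v = 4; [i=4]; v = 0; v = 2; v = 4; [i=5]; v = 0; v = 2; v = 4; s = 0; [i=1]; s = 0; [i=2]; s = 0; [i=3]; s = 0; [i=4]; s = 0; [i=5]; s = 0; return 4
7 against 4: the behavior changed.
verdict: not equivalent; witness: x=-4, y=-1


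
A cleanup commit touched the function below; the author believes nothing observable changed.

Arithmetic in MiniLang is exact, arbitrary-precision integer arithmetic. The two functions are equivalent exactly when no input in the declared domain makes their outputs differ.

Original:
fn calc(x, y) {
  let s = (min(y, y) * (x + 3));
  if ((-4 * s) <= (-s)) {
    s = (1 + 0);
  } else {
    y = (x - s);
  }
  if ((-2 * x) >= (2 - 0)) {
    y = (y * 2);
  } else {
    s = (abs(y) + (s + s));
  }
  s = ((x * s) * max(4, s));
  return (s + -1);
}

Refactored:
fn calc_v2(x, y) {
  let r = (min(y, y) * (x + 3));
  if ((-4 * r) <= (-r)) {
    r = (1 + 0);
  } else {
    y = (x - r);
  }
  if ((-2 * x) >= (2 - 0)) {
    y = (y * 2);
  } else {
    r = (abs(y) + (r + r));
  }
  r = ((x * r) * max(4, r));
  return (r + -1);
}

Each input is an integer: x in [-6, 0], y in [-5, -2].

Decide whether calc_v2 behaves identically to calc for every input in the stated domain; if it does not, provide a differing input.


Side by side, the visible changes include: local variable names differ.
Tracing x=-5, y=-4: calc: s = 8; ((-4 * s) <= (-s)) -> true; s = 1; ((-2 * x) >= (2 - 0)) -> true; y = -8; s = -20; return -21 | calc_v2: r = 8; ((-4 * r) <= (-r)) -> true; r = 1; ((-2 * x) >= (2 - 0)) -> true; y = -8; r = -20; return -21 — matching result -21.
Sweeping the whole domain (28 inputs) finds no disagreement.
verdict: equivalent


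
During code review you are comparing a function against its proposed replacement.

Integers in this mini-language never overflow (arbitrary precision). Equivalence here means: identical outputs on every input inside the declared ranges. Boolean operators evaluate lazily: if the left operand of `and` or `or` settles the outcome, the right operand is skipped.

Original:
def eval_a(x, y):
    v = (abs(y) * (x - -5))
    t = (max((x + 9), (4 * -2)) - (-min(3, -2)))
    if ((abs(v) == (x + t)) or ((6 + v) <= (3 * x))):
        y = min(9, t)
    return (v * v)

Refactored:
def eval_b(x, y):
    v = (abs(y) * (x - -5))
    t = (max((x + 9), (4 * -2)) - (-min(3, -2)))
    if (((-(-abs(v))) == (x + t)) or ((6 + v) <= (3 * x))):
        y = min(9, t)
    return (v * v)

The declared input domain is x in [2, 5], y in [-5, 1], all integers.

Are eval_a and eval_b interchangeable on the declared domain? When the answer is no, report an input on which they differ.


The two are interchangeable: same computation, different form, and every declared input agrees.
Spot check at x=3, y=0 — eval_a: v = 0; t = 10; ((abs(v) == (x + t)) or ((6 + v) <= (3 * x))) -> true; y = 9; return 0. eval_b: v = 0; t = 10; (((-(-abs(v))) == (x + t)) or ((6 + v) <= (3 * x))) -> true; y = 9; return 0. Both give 0.
Sweeping the whole domain (28 inputs) finds no disagreement.
verdict: equivalent


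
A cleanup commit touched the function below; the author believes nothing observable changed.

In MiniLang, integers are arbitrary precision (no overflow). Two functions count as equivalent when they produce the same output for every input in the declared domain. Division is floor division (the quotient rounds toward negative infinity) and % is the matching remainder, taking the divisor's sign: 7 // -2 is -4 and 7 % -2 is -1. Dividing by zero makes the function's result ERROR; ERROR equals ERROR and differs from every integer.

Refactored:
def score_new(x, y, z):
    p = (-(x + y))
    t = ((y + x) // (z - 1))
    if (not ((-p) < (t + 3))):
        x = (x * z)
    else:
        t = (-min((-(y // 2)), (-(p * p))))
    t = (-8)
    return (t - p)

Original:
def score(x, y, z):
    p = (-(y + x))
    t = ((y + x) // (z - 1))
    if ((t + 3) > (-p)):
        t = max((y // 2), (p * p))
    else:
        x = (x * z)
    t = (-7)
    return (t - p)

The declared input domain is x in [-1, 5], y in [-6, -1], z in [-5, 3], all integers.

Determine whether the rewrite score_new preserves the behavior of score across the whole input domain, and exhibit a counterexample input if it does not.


Try x=-1, y=-6, z=-5.
score: p=7, then t=1, then ((t + 3) > (-p)) is true, then t=49, then t=-7, then returns -14
score_new: p=7, then t=1, then (not ((-p) < (t + 3))) is false, then t=49, then t=-8, then returns -15
-14 vs -15 — the two versions disagree here.
verdict: not equivalent; witness: x=-1, y=-6, z=-5


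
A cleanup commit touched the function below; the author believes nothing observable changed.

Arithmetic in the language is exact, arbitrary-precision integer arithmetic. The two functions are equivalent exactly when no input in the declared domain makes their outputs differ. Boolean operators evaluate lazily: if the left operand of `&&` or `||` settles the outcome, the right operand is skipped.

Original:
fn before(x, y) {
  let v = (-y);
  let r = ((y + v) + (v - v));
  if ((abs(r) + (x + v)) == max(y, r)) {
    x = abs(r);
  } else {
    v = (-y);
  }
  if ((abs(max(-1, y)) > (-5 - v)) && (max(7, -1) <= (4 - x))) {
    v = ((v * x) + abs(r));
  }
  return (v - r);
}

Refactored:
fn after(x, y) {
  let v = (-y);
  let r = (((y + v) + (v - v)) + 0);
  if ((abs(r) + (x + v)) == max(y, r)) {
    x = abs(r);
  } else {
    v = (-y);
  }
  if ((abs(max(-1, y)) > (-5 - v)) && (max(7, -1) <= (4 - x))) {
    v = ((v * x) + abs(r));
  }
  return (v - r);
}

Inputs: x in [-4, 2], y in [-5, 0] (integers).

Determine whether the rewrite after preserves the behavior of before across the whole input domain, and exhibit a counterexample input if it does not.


Reading the diff, among the changes: arithmetic usage differs; also constant usage differs.
Spot check at x=2, y=0 — before: v := 0 | r := 0 | ((abs(r) + (x + v)) == max(y, r)): false | v := 0 | ((abs(max(-1, y)) > (-5 - v)) && (max(7, -1) <= (4 - x))): false | result 0. after: v := 0 | r := 0 | ((abs(r) + (x + v)) == max(y, r)): false | v := 0 | ((abs(max(-1, y)) > (-5 - v)) && (max(7, -1) <= (4 - x))): false | result 0. Both give 0.
Sweeping the whole domain (42 inputs) finds no disagreement.
verdict: equivalent
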